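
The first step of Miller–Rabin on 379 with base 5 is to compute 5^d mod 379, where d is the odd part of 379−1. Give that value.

379 − 1 = 378 = 2^1 · 189, so d = 189.
5^1 ≡ 5 (mod 379)
5^2 ≡ 5^2 = 25 ≡ 25 (mod 379)
5^4 ≡ 25^2 = 625 ≡ 246 (mod 379)
5^8 ≡ 246^2 = 60516 ≡ 255 (mod 379)
5^16 ≡ 255^2 = 65025 ≡ 216 (mod 379)
5^32 ≡ 216^2 = 46656 ≡ 39 (mod 379)
5^64 ≡ 39^2 = 1521 ≡ 5 (mod 379)
5^128 ≡ 5^2 = 25 ≡ 25 (mod 379)
189 = 128 + 32 + 16 + 8 + 4 + 1 in binary powers of 2.
So 5^189 ≡ 25 · 39 · 216 · 255 · 246 · 5 ≡ 1 (mod 379).
Since 5^d ≡ 1 (mod 379), base 5 does not prove 379 composite.

1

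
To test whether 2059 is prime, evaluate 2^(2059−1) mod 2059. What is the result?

2^1 ≡ 2 (mod 2059)
2^2 ≡ 2^2 = 4 ≡ 4 (mod 2059)
2^4 ≡ 4^2 = 16 ≡ 16 (mod 2059)
2^8 ≡ 16^2 = 256 ≡ 256 (mod 2059)
2^16 ≡ 256^2 = 65536 ≡ 1707 (mod 2059)
2^32 ≡ 1707^2 = 2913849 ≡ 364 (mod 2059)
2^64 ≡ 364^2 = 132496 ≡ 720 (mod 2059)
2^128 ≡ 720^2 = 518400 ≡ 1591 (mod 2059)
2^256 ≡ 1591^2 = 2531281 ≡ 770 (mod 2059)
2^512 ≡ 770^2 = 592900 ≡ 1967 (mod 2059)
2^1024 ≡ 1967^2 = 3869089 ≡ 228 (mod 2059)
2^2048 ≡ 228^2 = 51984 ≡ 509 (mod 2059)
2058 = 2048 + 8 + 2 in binary powers of 2.
So 2^2058 ≡ 509 · 256 · 4 ≡ 289 (mod 2059).
Since 289 ≠ 1, base 2 is a Fermat witness: 2059 is composite.

289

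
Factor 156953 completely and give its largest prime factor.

156953 = 31 · 5063
5063 = 61 · 83
83 is prime.
So 156953 = 31 · 61 · 83; the largest prime factor is 83.

83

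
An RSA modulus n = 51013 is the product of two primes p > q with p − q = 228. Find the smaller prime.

139

Since p = q + 228, we have 51013 = q(q + 228), so q² + 228q − 51013 = 0.
Discriminant: 228² + 4·51013 = 51984 + 204052 = 256036; √256036 = 506.
q = (−228 + 506)/2 = 139, and p = q + 228 = 367.
Check: 139 · 367 = 51013.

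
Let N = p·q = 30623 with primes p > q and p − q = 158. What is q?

113

Since p = q + 158, we have 30623 = q(q + 158), so q² + 158q − 30623 = 0.
Discriminant: 158² + 4·30623 = 24964 + 122492 = 147456; √147456 = 384.
q = (−158 + 384)/2 = 113, and p = q + 158 = 271.
Check: 113 · 271 = 30623.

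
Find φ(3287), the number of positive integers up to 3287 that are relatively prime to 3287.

Factor: 3287 = 19 · 173.
φ(3287) = (19−1) · (173−1) = 18 · 172 = 3096.

3096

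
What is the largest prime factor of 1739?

47

1739 = 37 · 47
47 is prime.
So 1739 = 37 · 47; the largest prime factor is 47.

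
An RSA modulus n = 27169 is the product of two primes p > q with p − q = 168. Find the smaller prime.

Since p = q + 168, we have 27169 = q(q + 168), so q² + 168q − 27169 = 0.
Discriminant: 168² + 4·27169 = 28224 + 108676 = 136900; √136900 = 370.
q = (−168 + 370)/2 = 101, and p = q + 168 = 269.
Check: 101 · 269 = 27169.

101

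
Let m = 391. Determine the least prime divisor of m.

17

391 is odd.
Digit sum 13, not divisible by 3.
Ends in 1: not divisible by 5.
7: 391 = 7·55 + 6
11: 391 = 11·35 + 6
13: 391 = 13·30 + 1
17: 391 = 17·23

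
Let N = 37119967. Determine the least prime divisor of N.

79

37119967 is odd.
Digit sum 43, not divisible by 3.
Ends in 7: not divisible by 5.
7: 37119967 = 7·5302852 + 3
11: 37119967 = 11·3374542 + 5
13: 37119967 = 13·2855382 + 1
17: 37119967 = 17·2183527 + 8
19: 37119967 = 19·1953682 + 9
23: 37119967 = 23·1613911 + 14
29: 37119967 = 29·1279998 + 25
31: 37119967 = 31·1197418 + 9
37: 37119967 = 37·1003242 + 13
41: 37119967 = 41·905365 + 2
43: 37119967 = 43·863255 + 2
47: 37119967 = 47·789786 + 25
53: 37119967 = 53·700376 + 39
59: 37119967 = 59·629151 + 58
61: 37119967 = 61·608524 + 3
67: 37119967 = 67·554029 + 24
71: 37119967 = 71·522816 + 31
73: 37119967 = 73·508492 + 51
79: 37119967 = 79·469873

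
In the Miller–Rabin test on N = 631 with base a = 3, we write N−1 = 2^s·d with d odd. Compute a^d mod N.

630

631 − 1 = 630 = 2^1 · 315, so d = 315.
3^1 ≡ 3 (mod 631)
3^2 ≡ 3^2 = 9 ≡ 9 (mod 631)
3^4 ≡ 9^2 = 81 ≡ 81 (mod 631)
3^8 ≡ 81^2 = 6561 ≡ 251 (mod 631)
3^16 ≡ 251^2 = 63001 ≡ 532 (mod 631)
3^32 ≡ 532^2 = 283024 ≡ 336 (mod 631)
3^64 ≡ 336^2 = 112896 ≡ 578 (mod 631)
3^128 ≡ 578^2 = 334084 ≡ 285 (mod 631)
3^256 ≡ 285^2 = 81225 ≡ 457 (mod 631)
315 = 256 + 32 + 16 + 8 + 2 + 1 in binary powers of 2.
So 3^315 ≡ 457 · 336 · 532 · 251 · 9 · 3 ≡ 630 (mod 631).
Since 3^d ≡ 630 (mod 631), base 3 does not prove 631 composite.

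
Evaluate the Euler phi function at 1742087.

Factor: 1742087 = 83 · 139 · 151.
φ(1742087) = (83−1) · (139−1) · (151−1) = 82 · 138 · 150 = 1697400.

1697400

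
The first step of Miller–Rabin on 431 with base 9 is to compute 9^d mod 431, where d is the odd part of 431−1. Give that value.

431 − 1 = 430 = 2^1 · 215, so d = 215.
9^1 ≡ 9 (mod 431)
9^2 ≡ 9^2 = 81 ≡ 81 (mod 431)
9^4 ≡ 81^2 = 6561 ≡ 96 (mod 431)
9^8 ≡ 96^2 = 9216 ≡ 165 (mod 431)
9^16 ≡ 165^2 = 27225 ≡ 72 (mod 431)
9^32 ≡ 72^2 = 5184 ≡ 12 (mod 431)
9^64 ≡ 12^2 = 144 ≡ 144 (mod 431)
9^128 ≡ 144^2 = 20736 ≡ 48 (mod 431)
215 = 128 + 64 + 16 + 4 + 2 + 1 in binary powers of 2.
So 9^215 ≡ 48 · 144 · 72 · 96 · 81 · 9 ≡ 1 (mod 431).
Since 9^d ≡ 1 (mod 431), base 9 does not prove 431 composite.

1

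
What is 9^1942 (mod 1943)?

9^1 ≡ 9 (mod 1943)
9^2 ≡ 9^2 = 81 ≡ 81 (mod 1943)
9^4 ≡ 81^2 = 6561 ≡ 732 (mod 1943)
9^8 ≡ 732^2 = 535824 ≡ 1499 (mod 1943)
9^16 ≡ 1499^2 = 2247001 ≡ 893 (mod 1943)
9^32 ≡ 893^2 = 797449 ≡ 819 (mod 1943)
9^64 ≡ 819^2 = 670761 ≡ 426 (mod 1943)
9^128 ≡ 426^2 = 181476 ≡ 777 (mod 1943)
9^256 ≡ 777^2 = 603729 ≡ 1399 (mod 1943)
9^512 ≡ 1399^2 = 1957201 ≡ 600 (mod 1943)
9^1024 ≡ 600^2 = 360000 ≡ 545 (mod 1943)
1942 = 1024 + 512 + 256 + 128 + 16 + 4 + 2 in binary powers of 2.
So 9^1942 ≡ 545 · 600 · 1399 · 777 · 893 · 732 · 81 ≡ 1069 (mod 1943).
Since 1069 ≠ 1, base 9 is a Fermat witness: 1943 is composite.

1069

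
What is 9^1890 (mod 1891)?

1

9^1 ≡ 9 (mod 1891)
9^2 ≡ 9^2 = 81 ≡ 81 (mod 1891)
9^4 ≡ 81^2 = 6561 ≡ 888 (mod 1891)
9^8 ≡ 888^2 = 788544 ≡ 1888 (mod 1891)
9^16 ≡ 1888^2 = 3564544 ≡ 9 (mod 1891)
9^32 ≡ 9^2 = 81 ≡ 81 (mod 1891)
9^64 ≡ 81^2 = 6561 ≡ 888 (mod 1891)
9^128 ≡ 888^2 = 788544 ≡ 1888 (mod 1891)
9^256 ≡ 1888^2 = 3564544 ≡ 9 (mod 1891)
9^512 ≡ 9^2 = 81 ≡ 81 (mod 1891)
9^1024 ≡ 81^2 = 6561 ≡ 888 (mod 1891)
1890 = 1024 + 512 + 256 + 64 + 32 + 2 in binary powers of 2.
So 9^1890 ≡ 888 · 81 · 9 · 888 · 81 · 81 ≡ 1 (mod 1891).
Since the result is 1, base 9 gives no evidence that 1891 is composite.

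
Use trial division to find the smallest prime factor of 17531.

47

17531 is odd.
Digit sum 17, not divisible by 3.
Ends in 1: not divisible by 5.
7: 17531 = 7·2504 + 3
11: 17531 = 11·1593 + 8
13: 17531 = 13·1348 + 7
17: 17531 = 17·1031 + 4
19: 17531 = 19·922 + 13
23: 17531 = 23·762 + 5
29: 17531 = 29·604 + 15
31: 17531 = 31·565 + 16
37: 17531 = 37·473 + 30
41: 17531 = 41·427 + 24
43: 17531 = 43·407 + 30
47: 17531 = 47·373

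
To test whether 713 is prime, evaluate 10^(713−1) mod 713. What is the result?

10^1 ≡ 10 (mod 713)
10^2 ≡ 10^2 = 100 ≡ 100 (mod 713)
10^4 ≡ 100^2 = 10000 ≡ 18 (mod 713)
10^8 ≡ 18^2 = 324 ≡ 324 (mod 713)
10^16 ≡ 324^2 = 104976 ≡ 165 (mod 713)
10^32 ≡ 165^2 = 27225 ≡ 131 (mod 713)
10^64 ≡ 131^2 = 17161 ≡ 49 (mod 713)
10^128 ≡ 49^2 = 2401 ≡ 262 (mod 713)
10^256 ≡ 262^2 = 68644 ≡ 196 (mod 713)
10^512 ≡ 196^2 = 38416 ≡ 627 (mod 713)
712 = 512 + 128 + 64 + 8 in binary powers of 2.
So 10^712 ≡ 627 · 262 · 49 · 324 ≡ 485 (mod 713).
Since 485 ≠ 1, base 10 is a Fermat witness: 713 is composite.

485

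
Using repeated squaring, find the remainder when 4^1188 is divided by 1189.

4^1 ≡ 4 (mod 1189)
4^2 ≡ 4^2 = 16 ≡ 16 (mod 1189)
4^4 ≡ 16^2 = 256 ≡ 256 (mod 1189)
4^8 ≡ 256^2 = 65536 ≡ 141 (mod 1189)
4^16 ≡ 141^2 = 19881 ≡ 857 (mod 1189)
4^32 ≡ 857^2 = 734449 ≡ 836 (mod 1189)
4^64 ≡ 836^2 = 698896 ≡ 953 (mod 1189)
4^128 ≡ 953^2 = 908209 ≡ 1002 (mod 1189)
4^256 ≡ 1002^2 = 1004004 ≡ 488 (mod 1189)
4^512 ≡ 488^2 = 238144 ≡ 344 (mod 1189)
4^1024 ≡ 344^2 = 118336 ≡ 625 (mod 1189)
1188 = 1024 + 128 + 32 + 4 in binary powers of 2.
So 4^1188 ≡ 625 · 1002 · 836 · 256 ≡ 223 (mod 1189).
Since 223 ≠ 1, base 4 is a Fermat witness: 1189 is composite.

223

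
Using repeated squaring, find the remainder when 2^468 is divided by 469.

64

2^1 ≡ 2 (mod 469)
2^2 ≡ 2^2 = 4 ≡ 4 (mod 469)
2^4 ≡ 4^2 = 16 ≡ 16 (mod 469)
2^8 ≡ 16^2 = 256 ≡ 256 (mod 469)
2^16 ≡ 256^2 = 65536 ≡ 345 (mod 469)
2^32 ≡ 345^2 = 119025 ≡ 368 (mod 469)
2^64 ≡ 368^2 = 135424 ≡ 352 (mod 469)
2^128 ≡ 352^2 = 123904 ≡ 88 (mod 469)
2^256 ≡ 88^2 = 7744 ≡ 240 (mod 469)
468 = 256 + 128 + 64 + 16 + 4 in binary powers of 2.
So 2^468 ≡ 240 · 88 · 352 · 345 · 16 ≡ 64 (mod 469).
Since 64 ≠ 1, base 2 is a Fermat witness: 469 is composite.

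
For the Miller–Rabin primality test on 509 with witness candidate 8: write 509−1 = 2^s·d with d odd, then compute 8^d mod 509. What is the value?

509 − 1 = 508 = 2^2 · 127, so d = 127.
8^1 ≡ 8 (mod 509)
8^2 ≡ 8^2 = 64 ≡ 64 (mod 509)
8^4 ≡ 64^2 = 4096 ≡ 24 (mod 509)
8^8 ≡ 24^2 = 576 ≡ 67 (mod 509)
8^16 ≡ 67^2 = 4489 ≡ 417 (mod 509)
8^32 ≡ 417^2 = 173889 ≡ 320 (mod 509)
8^64 ≡ 320^2 = 102400 ≡ 91 (mod 509)
127 = 64 + 32 + 16 + 8 + 4 + 2 + 1 in binary powers of 2.
So 8^127 ≡ 91 · 320 · 417 · 67 · 24 · 64 · 8 ≡ 208 (mod 509).
Squaring chain: 208 → 508; reaches −1, so base 8 does not prove 509 composite.

208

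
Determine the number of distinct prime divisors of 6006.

6006 = 2 · 3003
3003 = 3 · 1001
1001 = 7 · 143
143 = 11 · 13
6006 = 2 · 3 · 7 · 11 · 13, which has 5 distinct prime factors.

5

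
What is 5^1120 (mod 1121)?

5^1 ≡ 5 (mod 1121)
5^2 ≡ 5^2 = 25 ≡ 25 (mod 1121)
5^4 ≡ 25^2 = 625 ≡ 625 (mod 1121)
5^8 ≡ 625^2 = 390625 ≡ 517 (mod 1121)
5^16 ≡ 517^2 = 267289 ≡ 491 (mod 1121)
5^32 ≡ 491^2 = 241081 ≡ 66 (mod 1121)
5^64 ≡ 66^2 = 4356 ≡ 993 (mod 1121)
5^128 ≡ 993^2 = 986049 ≡ 690 (mod 1121)
5^256 ≡ 690^2 = 476100 ≡ 796 (mod 1121)
5^512 ≡ 796^2 = 633616 ≡ 251 (mod 1121)
5^1024 ≡ 251^2 = 63001 ≡ 225 (mod 1121)
1120 = 1024 + 64 + 32 in binary powers of 2.
So 5^1120 ≡ 225 · 993 · 66 ≡ 416 (mod 1121).
Since 416 ≠ 1, base 5 is a Fermat witness: 1121 is composite.

416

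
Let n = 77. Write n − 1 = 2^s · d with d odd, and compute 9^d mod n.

77 − 1 = 76 = 2^2 · 19, so d = 19.
9^1 ≡ 9 (mod 77)
9^2 ≡ 9^2 = 81 ≡ 4 (mod 77)
9^4 ≡ 4^2 = 16 ≡ 16 (mod 77)
9^8 ≡ 16^2 = 256 ≡ 25 (mod 77)
9^16 ≡ 25^2 = 625 ≡ 9 (mod 77)
19 = 16 + 2 + 1 in binary powers of 2.
So 9^19 ≡ 9 · 4 · 9 ≡ 16 (mod 77).
Squaring chain: 16 → 25; never reaches −1, so base 9 is a Miller–Rabin witness that 77 is composite.

16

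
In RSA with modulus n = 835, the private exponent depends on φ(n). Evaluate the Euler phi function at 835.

664

Factor: 835 = 5 · 167.
φ(835) = (5−1) · (167−1) = 4 · 166 = 664.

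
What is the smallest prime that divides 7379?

47

7379 is odd.
Digit sum 26, not divisible by 3.
Ends in 9: not divisible by 5.
7: 7379 = 7·1054 + 1
11: 7379 = 11·670 + 9
13: 7379 = 13·567 + 8
17: 7379 = 17·434 + 1
19: 7379 = 19·388 + 7
23: 7379 = 23·320 + 19
29: 7379 = 29·254 + 13
31: 7379 = 31·238 + 1
37: 7379 = 37·199 + 16
41: 7379 = 41·179 + 40
43: 7379 = 43·171 + 26
47: 7379 = 47·157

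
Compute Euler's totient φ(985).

784

Factor: 985 = 5 · 197.
φ(985) = (5−1) · (197−1) = 4 · 196 = 784.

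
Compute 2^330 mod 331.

1

2^1 ≡ 2 (mod 331)
2^2 ≡ 2^2 = 4 ≡ 4 (mod 331)
2^4 ≡ 4^2 = 16 ≡ 16 (mod 331)
2^8 ≡ 16^2 = 256 ≡ 256 (mod 331)
2^16 ≡ 256^2 = 65536 ≡ 329 (mod 331)
2^32 ≡ 329^2 = 108241 ≡ 4 (mod 331)
2^64 ≡ 4^2 = 16 ≡ 16 (mod 331)
2^128 ≡ 16^2 = 256 ≡ 256 (mod 331)
2^256 ≡ 256^2 = 65536 ≡ 329 (mod 331)
330 = 256 + 64 + 8 + 2 in binary powers of 2.
So 2^330 ≡ 329 · 16 · 256 · 4 ≡ 1 (mod 331).
Since the result is 1, base 2 gives no evidence that 331 is composite.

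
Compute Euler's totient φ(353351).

337792

Factor: 353351 = 53 · 59 · 113.
φ(353351) = (53−1) · (59−1) · (113−1) = 52 · 58 · 112 = 337792.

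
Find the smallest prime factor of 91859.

97

91859 is odd.
Digit sum 32, not divisible by 3.
Ends in 9: not divisible by 5.
7: 91859 = 7·13122 + 5
11: 91859 = 11·8350 + 9
13: 91859 = 13·7066 + 1
17: 91859 = 17·5403 + 8
19: 91859 = 19·4834 + 13
23: 91859 = 23·3993 + 20
29: 91859 = 29·3167 + 16
31: 91859 = 31·2963 + 6
37: 91859 = 37·2482 + 25
41: 91859 = 41·2240 + 19
43: 91859 = 43·2136 + 11
47: 91859 = 47·1954 + 21
53: 91859 = 53·1733 + 10
59: 91859 = 59·1556 + 55
61: 91859 = 61·1505 + 54
67: 91859 = 67·1371 + 2
71: 91859 = 71·1293 + 56
73: 91859 = 73·1258 + 25
79: 91859 = 79·1162 + 61
83: 91859 = 83·1106 + 61
89: 91859 = 89·1032 + 11
97: 91859 = 97·947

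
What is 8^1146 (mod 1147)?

8^1 ≡ 8 (mod 1147)
8^2 ≡ 8^2 = 64 ≡ 64 (mod 1147)
8^4 ≡ 64^2 = 4096 ≡ 655 (mod 1147)
8^8 ≡ 655^2 = 429025 ≡ 47 (mod 1147)
8^16 ≡ 47^2 = 2209 ≡ 1062 (mod 1147)
8^32 ≡ 1062^2 = 1127844 ≡ 343 (mod 1147)
8^64 ≡ 343^2 = 117649 ≡ 655 (mod 1147)
8^128 ≡ 655^2 = 429025 ≡ 47 (mod 1147)
8^256 ≡ 47^2 = 2209 ≡ 1062 (mod 1147)
8^512 ≡ 1062^2 = 1127844 ≡ 343 (mod 1147)
8^1024 ≡ 343^2 = 117649 ≡ 655 (mod 1147)
1146 = 1024 + 64 + 32 + 16 + 8 + 2 in binary powers of 2.
So 8^1146 ≡ 655 · 655 · 343 · 1062 · 47 · 64 ≡ 628 (mod 1147).
Since 628 ≠ 1, base 8 is a Fermat witness: 1147 is composite.

628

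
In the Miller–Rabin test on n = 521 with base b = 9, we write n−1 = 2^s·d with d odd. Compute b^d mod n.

235

521 − 1 = 520 = 2^3 · 65, so d = 65.
9^1 ≡ 9 (mod 521)
9^2 ≡ 9^2 = 81 ≡ 81 (mod 521)
9^4 ≡ 81^2 = 6561 ≡ 309 (mod 521)
9^8 ≡ 309^2 = 95481 ≡ 138 (mod 521)
9^16 ≡ 138^2 = 19044 ≡ 288 (mod 521)
9^32 ≡ 288^2 = 82944 ≡ 105 (mod 521)
9^64 ≡ 105^2 = 11025 ≡ 84 (mod 521)
65 = 64 + 1 in binary powers of 2.
So 9^65 ≡ 84 · 9 ≡ 235 (mod 521).
Squaring chain: 235 → 520 → 1; reaches −1, so base 9 does not prove 521 composite.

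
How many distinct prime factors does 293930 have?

293930 = 2 · 146965
146965 = 5 · 29393
29393 = 7 · 4199
4199 = 13 · 323
323 = 17 · 19
293930 = 2 · 5 · 7 · 13 · 17 · 19, which has 6 distinct prime factors.

6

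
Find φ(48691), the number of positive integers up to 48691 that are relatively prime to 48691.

Factor: 48691 = 23 · 29 · 73.
φ(48691) = (23−1) · (29−1) · (73−1) = 22 · 28 · 72 = 44352.

44352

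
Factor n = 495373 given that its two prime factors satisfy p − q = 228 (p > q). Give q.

599

Since p = q + 228, we have 495373 = q(q + 228), so q² + 228q − 495373 = 0.
Discriminant: 228² + 4·495373 = 51984 + 1981492 = 2033476; √2033476 = 1426.
q = (−228 + 1426)/2 = 599, and p = q + 228 = 827.
Check: 599 · 827 = 495373.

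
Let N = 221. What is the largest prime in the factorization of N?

221 = 13 · 17
17 is prime.
So 221 = 13 · 17; the largest prime factor is 17.

17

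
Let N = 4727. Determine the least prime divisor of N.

29

4727 is odd.
Digit sum 20, not divisible by 3.
Ends in 7: not divisible by 5.
7: 4727 = 7·675 + 2
11: 4727 = 11·429 + 8
13: 4727 = 13·363 + 8
17: 4727 = 17·278 + 1
19: 4727 = 19·248 + 15
23: 4727 = 23·205 + 12
29: 4727 = 29·163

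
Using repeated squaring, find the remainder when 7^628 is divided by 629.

293

7^1 ≡ 7 (mod 629)
7^2 ≡ 7^2 = 49 ≡ 49 (mod 629)
7^4 ≡ 49^2 = 2401 ≡ 514 (mod 629)
7^8 ≡ 514^2 = 264196 ≡ 16 (mod 629)
7^16 ≡ 16^2 = 256 ≡ 256 (mod 629)
7^32 ≡ 256^2 = 65536 ≡ 120 (mod 629)
7^64 ≡ 120^2 = 14400 ≡ 562 (mod 629)
7^128 ≡ 562^2 = 315844 ≡ 86 (mod 629)
7^256 ≡ 86^2 = 7396 ≡ 477 (mod 629)
7^512 ≡ 477^2 = 227529 ≡ 460 (mod 629)
628 = 512 + 64 + 32 + 16 + 4 in binary powers of 2.
So 7^628 ≡ 460 · 562 · 120 · 256 · 514 ≡ 293 (mod 629).
Since 293 ≠ 1, base 7 is a Fermat witness: 629 is composite.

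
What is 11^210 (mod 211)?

11^1 ≡ 11 (mod 211)
11^2 ≡ 11^2 = 121 ≡ 121 (mod 211)
11^4 ≡ 121^2 = 14641 ≡ 82 (mod 211)
11^8 ≡ 82^2 = 6724 ≡ 183 (mod 211)
11^16 ≡ 183^2 = 33489 ≡ 151 (mod 211)
11^32 ≡ 151^2 = 22801 ≡ 13 (mod 211)
11^64 ≡ 13^2 = 169 ≡ 169 (mod 211)
11^128 ≡ 169^2 = 28561 ≡ 76 (mod 211)
210 = 128 + 64 + 16 + 2 in binary powers of 2.
So 11^210 ≡ 76 · 169 · 151 · 121 ≡ 1 (mod 211).
Since the result is 1, base 11 gives no evidence that 211 is composite.

1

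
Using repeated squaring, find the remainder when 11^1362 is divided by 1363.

1193

11^1 ≡ 11 (mod 1363)
11^2 ≡ 11^2 = 121 ≡ 121 (mod 1363)
11^4 ≡ 121^2 = 14641 ≡ 1011 (mod 1363)
11^8 ≡ 1011^2 = 1022121 ≡ 1234 (mod 1363)
11^16 ≡ 1234^2 = 1522756 ≡ 285 (mod 1363)
11^32 ≡ 285^2 = 81225 ≡ 808 (mod 1363)
11^64 ≡ 808^2 = 652864 ≡ 1350 (mod 1363)
11^128 ≡ 1350^2 = 1822500 ≡ 169 (mod 1363)
11^256 ≡ 169^2 = 28561 ≡ 1301 (mod 1363)
11^512 ≡ 1301^2 = 1692601 ≡ 1118 (mod 1363)
11^1024 ≡ 1118^2 = 1249924 ≡ 53 (mod 1363)
1362 = 1024 + 256 + 64 + 16 + 2 in binary powers of 2.
So 11^1362 ≡ 53 · 1301 · 1350 · 285 · 121 ≡ 1193 (mod 1363).
Since 1193 ≠ 1, base 11 is a Fermat witness: 1363 is composite.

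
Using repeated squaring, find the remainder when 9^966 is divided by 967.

1

9^1 ≡ 9 (mod 967)
9^2 ≡ 9^2 = 81 ≡ 81 (mod 967)
9^4 ≡ 81^2 = 6561 ≡ 759 (mod 967)
9^8 ≡ 759^2 = 576081 ≡ 716 (mod 967)
9^16 ≡ 716^2 = 512656 ≡ 146 (mod 967)
9^32 ≡ 146^2 = 21316 ≡ 42 (mod 967)
9^64 ≡ 42^2 = 1764 ≡ 797 (mod 967)
9^128 ≡ 797^2 = 635209 ≡ 857 (mod 967)
9^256 ≡ 857^2 = 734449 ≡ 496 (mod 967)
9^512 ≡ 496^2 = 246016 ≡ 398 (mod 967)
966 = 512 + 256 + 128 + 64 + 4 + 2 in binary powers of 2.
So 9^966 ≡ 398 · 496 · 857 · 797 · 759 · 81 ≡ 1 (mod 967).
Since the result is 1, base 9 gives no evidence that 967 is composite.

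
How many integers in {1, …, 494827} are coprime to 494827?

470400

Factor: 494827 = 29 · 113 · 151.
φ(494827) = (29−1) · (113−1) · (151−1) = 28 · 112 · 150 = 470400.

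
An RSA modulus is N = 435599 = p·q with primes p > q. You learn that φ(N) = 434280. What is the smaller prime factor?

659

φ(n) = (p−1)(q−1) = n − (p+q) + 1, so p + q = 435599 − 434280 + 1 = 1320.
p and q are the roots of t² − 1320t + 435599 = 0.
Discriminant: 1320² − 4·435599 = 1742400 − 1742396 = 4; √4 = 2.
q = (1320 − 2)/2 = 659, p = (1320 + 2)/2 = 661.
Check: 659 · 661 = 435599.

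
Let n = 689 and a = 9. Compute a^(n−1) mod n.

9^1 ≡ 9 (mod 689)
9^2 ≡ 9^2 = 81 ≡ 81 (mod 689)
9^4 ≡ 81^2 = 6561 ≡ 360 (mod 689)
9^8 ≡ 360^2 = 129600 ≡ 68 (mod 689)
9^16 ≡ 68^2 = 4624 ≡ 490 (mod 689)
9^32 ≡ 490^2 = 240100 ≡ 328 (mod 689)
9^64 ≡ 328^2 = 107584 ≡ 100 (mod 689)
9^128 ≡ 100^2 = 10000 ≡ 354 (mod 689)
9^256 ≡ 354^2 = 125316 ≡ 607 (mod 689)
9^512 ≡ 607^2 = 368449 ≡ 523 (mod 689)
688 = 512 + 128 + 32 + 16 in binary powers of 2.
So 9^688 ≡ 523 · 354 · 328 · 490 ≡ 100 (mod 689).
Since 100 ≠ 1, base 9 is a Fermat witness: 689 is composite.

100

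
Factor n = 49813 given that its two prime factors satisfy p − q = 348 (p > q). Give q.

109

Since p = q + 348, we have 49813 = q(q + 348), so q² + 348q − 49813 = 0.
Discriminant: 348² + 4·49813 = 121104 + 199252 = 320356; √320356 = 566.
q = (−348 + 566)/2 = 109, and p = q + 348 = 457.
Check: 109 · 457 = 49813.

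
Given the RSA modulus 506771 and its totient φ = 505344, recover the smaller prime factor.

659

φ(n) = (p−1)(q−1) = n − (p+q) + 1, so p + q = 506771 − 505344 + 1 = 1428.
p and q are the roots of t² − 1428t + 506771 = 0.
Discriminant: 1428² − 4·506771 = 2039184 − 2027084 = 12100; √12100 = 110.
q = (1428 − 110)/2 = 659, p = (1428 + 110)/2 = 769.
Check: 659 · 769 = 506771.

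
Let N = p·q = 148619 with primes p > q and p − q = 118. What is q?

331

Since p = q + 118, we have 148619 = q(q + 118), so q² + 118q − 148619 = 0.
Discriminant: 118² + 4·148619 = 13924 + 594476 = 608400; √608400 = 780.
q = (−118 + 780)/2 = 331, and p = q + 118 = 449.
Check: 331 · 449 = 148619.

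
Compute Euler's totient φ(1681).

1640

Factor: 1681 = 41^2.
φ(1681) = 41^1·(41−1) = 1640.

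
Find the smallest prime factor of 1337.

7

1337 is odd.
Digit sum 14, not divisible by 3.
Ends in 7: not divisible by 5.
7: 1337 = 7·191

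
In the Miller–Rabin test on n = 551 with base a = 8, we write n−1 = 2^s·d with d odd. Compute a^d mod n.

551 − 1 = 550 = 2^1 · 275, so d = 275.
8^1 ≡ 8 (mod 551)
8^2 ≡ 8^2 = 64 ≡ 64 (mod 551)
8^4 ≡ 64^2 = 4096 ≡ 239 (mod 551)
8^8 ≡ 239^2 = 57121 ≡ 368 (mod 551)
8^16 ≡ 368^2 = 135424 ≡ 429 (mod 551)
8^32 ≡ 429^2 = 184041 ≡ 7 (mod 551)
8^64 ≡ 7^2 = 49 ≡ 49 (mod 551)
8^128 ≡ 49^2 = 2401 ≡ 197 (mod 551)
8^256 ≡ 197^2 = 38809 ≡ 239 (mod 551)
275 = 256 + 16 + 2 + 1 in binary powers of 2.
So 8^275 ≡ 239 · 429 · 64 · 8 ≡ 449 (mod 551).
Squaring chain: 449; never reaches −1, so base 8 is a Miller–Rabin witness that 551 is composite.

449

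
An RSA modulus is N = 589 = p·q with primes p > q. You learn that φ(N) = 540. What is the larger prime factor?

31

φ(n) = (p−1)(q−1) = n − (p+q) + 1, so p + q = 589 − 540 + 1 = 50.
p and q are the roots of t² − 50t + 589 = 0.
Discriminant: 50² − 4·589 = 2500 − 2356 = 144; √144 = 12.
q = (50 − 12)/2 = 19, p = (50 + 12)/2 = 31.
Check: 19 · 31 = 589.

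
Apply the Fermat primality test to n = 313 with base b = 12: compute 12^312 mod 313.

1

12^1 ≡ 12 (mod 313)
12^2 ≡ 12^2 = 144 ≡ 144 (mod 313)
12^4 ≡ 144^2 = 20736 ≡ 78 (mod 313)
12^8 ≡ 78^2 = 6084 ≡ 137 (mod 313)
12^16 ≡ 137^2 = 18769 ≡ 302 (mod 313)
12^32 ≡ 302^2 = 91204 ≡ 121 (mod 313)
12^64 ≡ 121^2 = 14641 ≡ 243 (mod 313)
12^128 ≡ 243^2 = 59049 ≡ 205 (mod 313)
12^256 ≡ 205^2 = 42025 ≡ 83 (mod 313)
312 = 256 + 32 + 16 + 8 in binary powers of 2.
So 12^312 ≡ 83 · 121 · 302 · 137 ≡ 1 (mod 313).
Since the result is 1, base 12 gives no evidence that 313 is composite.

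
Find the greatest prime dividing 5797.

31

5797 = 11 · 527
527 = 17 · 31
31 is prime.
So 5797 = 11 · 17 · 31; the largest prime factor is 31.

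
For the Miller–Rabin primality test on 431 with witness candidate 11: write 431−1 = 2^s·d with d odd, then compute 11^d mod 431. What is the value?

1

431 − 1 = 430 = 2^1 · 215, so d = 215.
11^1 ≡ 11 (mod 431)
11^2 ≡ 11^2 = 121 ≡ 121 (mod 431)
11^4 ≡ 121^2 = 14641 ≡ 418 (mod 431)
11^8 ≡ 418^2 = 174724 ≡ 169 (mod 431)
11^16 ≡ 169^2 = 28561 ≡ 115 (mod 431)
11^32 ≡ 115^2 = 13225 ≡ 295 (mod 431)
11^64 ≡ 295^2 = 87025 ≡ 394 (mod 431)
11^128 ≡ 394^2 = 155236 ≡ 76 (mod 431)
215 = 128 + 64 + 16 + 4 + 2 + 1 in binary powers of 2.
So 11^215 ≡ 76 · 394 · 115 · 418 · 121 · 11 ≡ 1 (mod 431).
Since 11^d ≡ 1 (mod 431), base 11 does not prove 431 composite.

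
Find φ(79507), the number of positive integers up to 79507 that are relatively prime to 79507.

Factor: 79507 = 43^3.
φ(79507) = 43^2·(43−1) = 77658.

77658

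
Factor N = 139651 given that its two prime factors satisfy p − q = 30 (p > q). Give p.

389

Since p = q + 30, we have 139651 = q(q + 30), so q² + 30q − 139651 = 0.
Discriminant: 30² + 4·139651 = 900 + 558604 = 559504; √559504 = 748.
q = (−30 + 748)/2 = 359, and p = q + 30 = 389.
Check: 359 · 389 = 139651.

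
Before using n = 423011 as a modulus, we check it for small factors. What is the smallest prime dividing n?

17

423011 is odd.
Digit sum 11, not divisible by 3.
Ends in 1: not divisible by 5.
7: 423011 = 7·60430 + 1
11: 423011 = 11·38455 + 6
13: 423011 = 13·32539 + 4
17: 423011 = 17·24883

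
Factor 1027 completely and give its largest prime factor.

79

1027 = 13 · 79
79 is prime.
So 1027 = 13 · 79; the largest prime factor is 79.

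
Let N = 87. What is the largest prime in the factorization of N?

87 = 3 · 29
29 is prime.
So 87 = 3 · 29; the largest prime factor is 29.

29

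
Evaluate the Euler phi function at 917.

780

Factor: 917 = 7 · 131.
φ(917) = (7−1) · (131−1) = 6 · 130 = 780.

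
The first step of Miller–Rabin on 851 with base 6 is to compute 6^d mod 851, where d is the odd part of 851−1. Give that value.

302

851 − 1 = 850 = 2^1 · 425, so d = 425.
6^1 ≡ 6 (mod 851)
6^2 ≡ 6^2 = 36 ≡ 36 (mod 851)
6^4 ≡ 36^2 = 1296 ≡ 445 (mod 851)
6^8 ≡ 445^2 = 198025 ≡ 593 (mod 851)
6^16 ≡ 593^2 = 351649 ≡ 186 (mod 851)
6^32 ≡ 186^2 = 34596 ≡ 556 (mod 851)
6^64 ≡ 556^2 = 309136 ≡ 223 (mod 851)
6^128 ≡ 223^2 = 49729 ≡ 371 (mod 851)
6^256 ≡ 371^2 = 137641 ≡ 630 (mod 851)
425 = 256 + 128 + 32 + 8 + 1 in binary powers of 2.
So 6^425 ≡ 630 · 371 · 556 · 593 · 6 ≡ 302 (mod 851).
Squaring chain: 302; never reaches −1, so base 6 is a Miller–Rabin witness that 851 is composite.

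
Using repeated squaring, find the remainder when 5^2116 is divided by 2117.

5^1 ≡ 5 (mod 2117)
5^2 ≡ 5^2 = 25 ≡ 25 (mod 2117)
5^4 ≡ 25^2 = 625 ≡ 625 (mod 2117)
5^8 ≡ 625^2 = 390625 ≡ 1097 (mod 2117)
5^16 ≡ 1097^2 = 1203409 ≡ 953 (mod 2117)
5^32 ≡ 953^2 = 908209 ≡ 16 (mod 2117)
5^64 ≡ 16^2 = 256 ≡ 256 (mod 2117)
5^128 ≡ 256^2 = 65536 ≡ 2026 (mod 2117)
5^256 ≡ 2026^2 = 4104676 ≡ 1930 (mod 2117)
5^512 ≡ 1930^2 = 3724900 ≡ 1097 (mod 2117)
5^1024 ≡ 1097^2 = 1203409 ≡ 953 (mod 2117)
5^2048 ≡ 953^2 = 908209 ≡ 16 (mod 2117)
2116 = 2048 + 64 + 4 in binary powers of 2.
So 5^2116 ≡ 16 · 256 · 625 ≡ 547 (mod 2117).
Since 547 ≠ 1, base 5 is a Fermat witness: 2117 is composite.

547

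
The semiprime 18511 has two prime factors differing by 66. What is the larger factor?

173

Since p = q + 66, we have 18511 = q(q + 66), so q² + 66q − 18511 = 0.
Discriminant: 66² + 4·18511 = 4356 + 74044 = 78400; √78400 = 280.
q = (−66 + 280)/2 = 107, and p = q + 66 = 173.
Check: 107 · 173 = 18511.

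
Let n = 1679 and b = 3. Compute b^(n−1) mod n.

430

3^1 ≡ 3 (mod 1679)
3^2 ≡ 3^2 = 9 ≡ 9 (mod 1679)
3^4 ≡ 9^2 = 81 ≡ 81 (mod 1679)
3^8 ≡ 81^2 = 6561 ≡ 1524 (mod 1679)
3^16 ≡ 1524^2 = 2322576 ≡ 519 (mod 1679)
3^32 ≡ 519^2 = 269361 ≡ 721 (mod 1679)
3^64 ≡ 721^2 = 519841 ≡ 1030 (mod 1679)
3^128 ≡ 1030^2 = 1060900 ≡ 1451 (mod 1679)
3^256 ≡ 1451^2 = 2105401 ≡ 1614 (mod 1679)
3^512 ≡ 1614^2 = 2604996 ≡ 867 (mod 1679)
3^1024 ≡ 867^2 = 751689 ≡ 1176 (mod 1679)
1678 = 1024 + 512 + 128 + 8 + 4 + 2 in binary powers of 2.
So 3^1678 ≡ 1176 · 867 · 1451 · 1524 · 81 · 9 ≡ 430 (mod 1679).
Since 430 ≠ 1, base 3 is a Fermat witness: 1679 is composite.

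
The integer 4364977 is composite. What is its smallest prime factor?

4364977 is odd.
Digit sum 40, not divisible by 3.
Ends in 7: not divisible by 5.
7: 4364977 = 7·623568 + 1
11: 4364977 = 11·396816 + 1
13: 4364977 = 13·335767 + 6
17: 4364977 = 17·256763 + 6
19: 4364977 = 19·229735 + 12
23: 4364977 = 23·189781 + 14
29: 4364977 = 29·150516 + 13
31: 4364977 = 31·140805 + 22
37: 4364977 = 37·117972 + 13
41: 4364977 = 41·106462 + 35
43: 4364977 = 43·101511 + 4
47: 4364977 = 47·92871 + 40
53: 4364977 = 53·82358 + 3
59: 4364977 = 59·73982 + 39
61: 4364977 = 61·71557

61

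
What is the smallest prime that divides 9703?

9703 is odd.
Digit sum 19, not divisible by 3.
Ends in 3: not divisible by 5.
7: 9703 = 7·1386 + 1
11: 9703 = 11·882 + 1
13: 9703 = 13·746 + 5
17: 9703 = 17·570 + 13
19: 9703 = 19·510 + 13
23: 9703 = 23·421 + 20
29: 9703 = 29·334 + 17
31: 9703 = 31·313

31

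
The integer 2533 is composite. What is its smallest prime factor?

17

2533 is odd.
Digit sum 13, not divisible by 3.
Ends in 3: not divisible by 5.
7: 2533 = 7·361 + 6
11: 2533 = 11·230 + 3
13: 2533 = 13·194 + 11
17: 2533 = 17·149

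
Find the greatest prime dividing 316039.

89

316039 = 53 · 5963
5963 = 67 · 89
89 is prime.
So 316039 = 53 · 67 · 89; the largest prime factor is 89.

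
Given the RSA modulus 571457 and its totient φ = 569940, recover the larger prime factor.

827

φ(n) = (p−1)(q−1) = n − (p+q) + 1, so p + q = 571457 − 569940 + 1 = 1518.
p and q are the roots of t² − 1518t + 571457 = 0.
Discriminant: 1518² − 4·571457 = 2304324 − 2285828 = 18496; √18496 = 136.
q = (1518 − 136)/2 = 691, p = (1518 + 136)/2 = 827.
Check: 691 · 827 = 571457.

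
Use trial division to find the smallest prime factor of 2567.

17

2567 is odd.
Digit sum 20, not divisible by 3.
Ends in 7: not divisible by 5.
7: 2567 = 7·366 + 5
11: 2567 = 11·233 + 4
13: 2567 = 13·197 + 6
17: 2567 = 17·151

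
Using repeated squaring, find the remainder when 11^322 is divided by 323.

87

11^1 ≡ 11 (mod 323)
11^2 ≡ 11^2 = 121 ≡ 121 (mod 323)
11^4 ≡ 121^2 = 14641 ≡ 106 (mod 323)
11^8 ≡ 106^2 = 11236 ≡ 254 (mod 323)
11^16 ≡ 254^2 = 64516 ≡ 239 (mod 323)
11^32 ≡ 239^2 = 57121 ≡ 273 (mod 323)
11^64 ≡ 273^2 = 74529 ≡ 239 (mod 323)
11^128 ≡ 239^2 = 57121 ≡ 273 (mod 323)
11^256 ≡ 273^2 = 74529 ≡ 239 (mod 323)
322 = 256 + 64 + 2 in binary powers of 2.
So 11^322 ≡ 239 · 239 · 121 ≡ 87 (mod 323).
Since 87 ≠ 1, base 11 is a Fermat witness: 323 is composite.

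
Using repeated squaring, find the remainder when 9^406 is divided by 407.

9

9^1 ≡ 9 (mod 407)
9^2 ≡ 9^2 = 81 ≡ 81 (mod 407)
9^4 ≡ 81^2 = 6561 ≡ 49 (mod 407)
9^8 ≡ 49^2 = 2401 ≡ 366 (mod 407)
9^16 ≡ 366^2 = 133956 ≡ 53 (mod 407)
9^32 ≡ 53^2 = 2809 ≡ 367 (mod 407)
9^64 ≡ 367^2 = 134689 ≡ 379 (mod 407)
9^128 ≡ 379^2 = 143641 ≡ 377 (mod 407)
9^256 ≡ 377^2 = 142129 ≡ 86 (mod 407)
406 = 256 + 128 + 16 + 4 + 2 in binary powers of 2.
So 9^406 ≡ 86 · 377 · 53 · 49 · 81 ≡ 9 (mod 407).
Since 9 ≠ 1, base 9 is a Fermat witness: 407 is composite.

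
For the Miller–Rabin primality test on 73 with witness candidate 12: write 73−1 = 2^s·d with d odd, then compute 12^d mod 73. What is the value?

46

73 − 1 = 72 = 2^3 · 9, so d = 9.
12^1 ≡ 12 (mod 73)
12^2 ≡ 12^2 = 144 ≡ 71 (mod 73)
12^4 ≡ 71^2 = 5041 ≡ 4 (mod 73)
12^8 ≡ 4^2 = 16 ≡ 16 (mod 73)
9 = 8 + 1 in binary powers of 2.
So 12^9 ≡ 16 · 12 ≡ 46 (mod 73).
Squaring chain: 46 → 72 → 1; reaches −1, so base 12 does not prove 73 composite.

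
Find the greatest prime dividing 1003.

59

1003 = 17 · 59
59 is prime.
So 1003 = 17 · 59; the largest prime factor is 59.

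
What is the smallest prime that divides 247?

13

247 is odd.
Digit sum 13, not divisible by 3.
Ends in 7: not divisible by 5.
7: 247 = 7·35 + 2
11: 247 = 11·22 + 5
13: 247 = 13·19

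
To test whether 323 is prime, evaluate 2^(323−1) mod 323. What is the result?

2^1 ≡ 2 (mod 323)
2^2 ≡ 2^2 = 4 ≡ 4 (mod 323)
2^4 ≡ 4^2 = 16 ≡ 16 (mod 323)
2^8 ≡ 16^2 = 256 ≡ 256 (mod 323)
2^16 ≡ 256^2 = 65536 ≡ 290 (mod 323)
2^32 ≡ 290^2 = 84100 ≡ 120 (mod 323)
2^64 ≡ 120^2 = 14400 ≡ 188 (mod 323)
2^128 ≡ 188^2 = 35344 ≡ 137 (mod 323)
2^256 ≡ 137^2 = 18769 ≡ 35 (mod 323)
322 = 256 + 64 + 2 in binary powers of 2.
So 2^322 ≡ 35 · 188 · 4 ≡ 157 (mod 323).
Since 157 ≠ 1, base 2 is a Fermat witness: 323 is composite.

157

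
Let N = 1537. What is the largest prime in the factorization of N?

1537 = 29 · 53
53 is prime.
So 1537 = 29 · 53; the largest prime factor is 53.

53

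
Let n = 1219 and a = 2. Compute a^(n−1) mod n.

785

2^1 ≡ 2 (mod 1219)
2^2 ≡ 2^2 = 4 ≡ 4 (mod 1219)
2^4 ≡ 4^2 = 16 ≡ 16 (mod 1219)
2^8 ≡ 16^2 = 256 ≡ 256 (mod 1219)
2^16 ≡ 256^2 = 65536 ≡ 929 (mod 1219)
2^32 ≡ 929^2 = 863041 ≡ 1208 (mod 1219)
2^64 ≡ 1208^2 = 1459264 ≡ 121 (mod 1219)
2^128 ≡ 121^2 = 14641 ≡ 13 (mod 1219)
2^256 ≡ 13^2 = 169 ≡ 169 (mod 1219)
2^512 ≡ 169^2 = 28561 ≡ 524 (mod 1219)
2^1024 ≡ 524^2 = 274576 ≡ 301 (mod 1219)
1218 = 1024 + 128 + 64 + 2 in binary powers of 2.
So 2^1218 ≡ 301 · 13 · 121 · 4 ≡ 785 (mod 1219).
Since 785 ≠ 1, base 2 is a Fermat witness: 1219 is composite.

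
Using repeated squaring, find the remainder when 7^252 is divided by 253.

7^1 ≡ 7 (mod 253)
7^2 ≡ 7^2 = 49 ≡ 49 (mod 253)
7^4 ≡ 49^2 = 2401 ≡ 124 (mod 253)
7^8 ≡ 124^2 = 15376 ≡ 196 (mod 253)
7^16 ≡ 196^2 = 38416 ≡ 213 (mod 253)
7^32 ≡ 213^2 = 45369 ≡ 82 (mod 253)
7^64 ≡ 82^2 = 6724 ≡ 146 (mod 253)
7^128 ≡ 146^2 = 21316 ≡ 64 (mod 253)
252 = 128 + 64 + 32 + 16 + 8 + 4 in binary powers of 2.
So 7^252 ≡ 64 · 146 · 82 · 213 · 196 · 124 ≡ 82 (mod 253).
Since 82 ≠ 1, base 7 is a Fermat witness: 253 is composite.

82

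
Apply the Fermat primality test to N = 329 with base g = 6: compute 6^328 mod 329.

267

6^1 ≡ 6 (mod 329)
6^2 ≡ 6^2 = 36 ≡ 36 (mod 329)
6^4 ≡ 36^2 = 1296 ≡ 309 (mod 329)
6^8 ≡ 309^2 = 95481 ≡ 71 (mod 329)
6^16 ≡ 71^2 = 5041 ≡ 106 (mod 329)
6^32 ≡ 106^2 = 11236 ≡ 50 (mod 329)
6^64 ≡ 50^2 = 2500 ≡ 197 (mod 329)
6^128 ≡ 197^2 = 38809 ≡ 316 (mod 329)
6^256 ≡ 316^2 = 99856 ≡ 169 (mod 329)
328 = 256 + 64 + 8 in binary powers of 2.
So 6^328 ≡ 169 · 197 · 71 ≡ 267 (mod 329).
Since 267 ≠ 1, base 6 is a Fermat witness: 329 is composite.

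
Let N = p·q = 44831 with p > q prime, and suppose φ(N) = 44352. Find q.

127

φ(n) = (p−1)(q−1) = n − (p+q) + 1, so p + q = 44831 − 44352 + 1 = 480.
p and q are the roots of t² − 480t + 44831 = 0.
Discriminant: 480² − 4·44831 = 230400 − 179324 = 51076; √51076 = 226.
q = (480 − 226)/2 = 127, p = (480 + 226)/2 = 353.
Check: 127 · 353 = 44831.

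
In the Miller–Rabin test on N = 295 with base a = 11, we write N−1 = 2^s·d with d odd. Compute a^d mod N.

295 − 1 = 294 = 2^1 · 147, so d = 147.
11^1 ≡ 11 (mod 295)
11^2 ≡ 11^2 = 121 ≡ 121 (mod 295)
11^4 ≡ 121^2 = 14641 ≡ 186 (mod 295)
11^8 ≡ 186^2 = 34596 ≡ 81 (mod 295)
11^16 ≡ 81^2 = 6561 ≡ 71 (mod 295)
11^32 ≡ 71^2 = 5041 ≡ 26 (mod 295)
11^64 ≡ 26^2 = 676 ≡ 86 (mod 295)
11^128 ≡ 86^2 = 7396 ≡ 21 (mod 295)
147 = 128 + 16 + 2 + 1 in binary powers of 2.
So 11^147 ≡ 21 · 71 · 121 · 11 ≡ 56 (mod 295).
Squaring chain: 56; never reaches −1, so base 11 is a Miller–Rabin witness that 295 is composite.

56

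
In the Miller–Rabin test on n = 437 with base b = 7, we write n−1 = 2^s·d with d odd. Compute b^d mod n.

102

437 − 1 = 436 = 2^2 · 109, so d = 109.
7^1 ≡ 7 (mod 437)
7^2 ≡ 7^2 = 49 ≡ 49 (mod 437)
7^4 ≡ 49^2 = 2401 ≡ 216 (mod 437)
7^8 ≡ 216^2 = 46656 ≡ 334 (mod 437)
7^16 ≡ 334^2 = 111556 ≡ 121 (mod 437)
7^32 ≡ 121^2 = 14641 ≡ 220 (mod 437)
7^64 ≡ 220^2 = 48400 ≡ 330 (mod 437)
109 = 64 + 32 + 8 + 4 + 1 in binary powers of 2.
So 7^109 ≡ 330 · 220 · 334 · 216 · 7 ≡ 102 (mod 437).
Squaring chain: 102 → 353; never reaches −1, so base 7 is a Miller–Rabin witness that 437 is composite.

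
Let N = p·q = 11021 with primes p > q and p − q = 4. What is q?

103

Since p = q + 4, we have 11021 = q(q + 4), so q² + 4q − 11021 = 0.
Discriminant: 4² + 4·11021 = 16 + 44084 = 44100; √44100 = 210.
q = (−4 + 210)/2 = 103, and p = q + 4 = 107.
Check: 103 · 107 = 11021.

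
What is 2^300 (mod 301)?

64

2^1 ≡ 2 (mod 301)
2^2 ≡ 2^2 = 4 ≡ 4 (mod 301)
2^4 ≡ 4^2 = 16 ≡ 16 (mod 301)
2^8 ≡ 16^2 = 256 ≡ 256 (mod 301)
2^16 ≡ 256^2 = 65536 ≡ 219 (mod 301)
2^32 ≡ 219^2 = 47961 ≡ 102 (mod 301)
2^64 ≡ 102^2 = 10404 ≡ 170 (mod 301)
2^128 ≡ 170^2 = 28900 ≡ 4 (mod 301)
2^256 ≡ 4^2 = 16 ≡ 16 (mod 301)
300 = 256 + 32 + 8 + 4 in binary powers of 2.
So 2^300 ≡ 16 · 102 · 256 · 16 ≡ 64 (mod 301).
Since 64 ≠ 1, base 2 is a Fermat witness: 301 is composite.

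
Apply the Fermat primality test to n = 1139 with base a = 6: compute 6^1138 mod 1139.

6^1 ≡ 6 (mod 1139)
6^2 ≡ 6^2 = 36 ≡ 36 (mod 1139)
6^4 ≡ 36^2 = 1296 ≡ 157 (mod 1139)
6^8 ≡ 157^2 = 24649 ≡ 730 (mod 1139)
6^16 ≡ 730^2 = 532900 ≡ 987 (mod 1139)
6^32 ≡ 987^2 = 974169 ≡ 324 (mod 1139)
6^64 ≡ 324^2 = 104976 ≡ 188 (mod 1139)
6^128 ≡ 188^2 = 35344 ≡ 35 (mod 1139)
6^256 ≡ 35^2 = 1225 ≡ 86 (mod 1139)
6^512 ≡ 86^2 = 7396 ≡ 562 (mod 1139)
6^1024 ≡ 562^2 = 315844 ≡ 341 (mod 1139)
1138 = 1024 + 64 + 32 + 16 + 2 in binary powers of 2.
So 6^1138 ≡ 341 · 188 · 324 · 987 · 36 ≡ 920 (mod 1139).
Since 920 ≠ 1, base 6 is a Fermat witness: 1139 is composite.

920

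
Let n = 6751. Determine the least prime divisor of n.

6751 is odd.
Digit sum 19, not divisible by 3.
Ends in 1: not divisible by 5.
7: 6751 = 7·964 + 3
11: 6751 = 11·613 + 8
13: 6751 = 13·519 + 4
17: 6751 = 17·397 + 2
19: 6751 = 19·355 + 6
23: 6751 = 23·293 + 12
29: 6751 = 29·232 + 23
31: 6751 = 31·217 + 24
37: 6751 = 37·182 + 17
41: 6751 = 41·164 + 27
43: 6751 = 43·157

43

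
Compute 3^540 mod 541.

3^1 ≡ 3 (mod 541)
3^2 ≡ 3^2 = 9 ≡ 9 (mod 541)
3^4 ≡ 9^2 = 81 ≡ 81 (mod 541)
3^8 ≡ 81^2 = 6561 ≡ 69 (mod 541)
3^16 ≡ 69^2 = 4761 ≡ 433 (mod 541)
3^32 ≡ 433^2 = 187489 ≡ 303 (mod 541)
3^64 ≡ 303^2 = 91809 ≡ 380 (mod 541)
3^128 ≡ 380^2 = 144400 ≡ 494 (mod 541)
3^256 ≡ 494^2 = 244036 ≡ 45 (mod 541)
3^512 ≡ 45^2 = 2025 ≡ 402 (mod 541)
540 = 512 + 16 + 8 + 4 in binary powers of 2.
So 3^540 ≡ 402 · 433 · 69 · 81 ≡ 1 (mod 541).
Since the result is 1, base 3 gives no evidence that 541 is composite.

1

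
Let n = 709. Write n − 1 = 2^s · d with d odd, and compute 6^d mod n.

96

709 − 1 = 708 = 2^2 · 177, so d = 177.
6^1 ≡ 6 (mod 709)
6^2 ≡ 6^2 = 36 ≡ 36 (mod 709)
6^4 ≡ 36^2 = 1296 ≡ 587 (mod 709)
6^8 ≡ 587^2 = 344569 ≡ 704 (mod 709)
6^16 ≡ 704^2 = 495616 ≡ 25 (mod 709)
6^32 ≡ 25^2 = 625 ≡ 625 (mod 709)
6^64 ≡ 625^2 = 390625 ≡ 675 (mod 709)
6^128 ≡ 675^2 = 455625 ≡ 447 (mod 709)
177 = 128 + 32 + 16 + 1 in binary powers of 2.
So 6^177 ≡ 447 · 625 · 25 · 6 ≡ 96 (mod 709).
Squaring chain: 96 → 708; reaches −1, so base 6 does not prove 709 composite.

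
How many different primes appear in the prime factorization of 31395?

5

31395 = 3 · 10465
10465 = 5 · 2093
2093 = 7 · 299
299 = 13 · 23
31395 = 3 · 5 · 7 · 13 · 23, which has 5 distinct prime factors.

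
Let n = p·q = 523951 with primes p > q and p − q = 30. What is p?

Since p = q + 30, we have 523951 = q(q + 30), so q² + 30q − 523951 = 0.
Discriminant: 30² + 4·523951 = 900 + 2095804 = 2096704; √2096704 = 1448.
q = (−30 + 1448)/2 = 709, and p = q + 30 = 739.
Check: 709 · 739 = 523951.

739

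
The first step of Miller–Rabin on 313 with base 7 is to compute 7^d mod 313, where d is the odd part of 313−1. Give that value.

313 − 1 = 312 = 2^3 · 39, so d = 39.
7^1 ≡ 7 (mod 313)
7^2 ≡ 7^2 = 49 ≡ 49 (mod 313)
7^4 ≡ 49^2 = 2401 ≡ 210 (mod 313)
7^8 ≡ 210^2 = 44100 ≡ 280 (mod 313)
7^16 ≡ 280^2 = 78400 ≡ 150 (mod 313)
7^32 ≡ 150^2 = 22500 ≡ 277 (mod 313)
39 = 32 + 4 + 2 + 1 in binary powers of 2.
So 7^39 ≡ 277 · 210 · 49 · 7 ≡ 125 (mod 313).
Squaring chain: 125 → 288 → 312; reaches −1, so base 7 does not prove 313 composite.

125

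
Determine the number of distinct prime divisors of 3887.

2

3887 = 13^2 · 23
3887 = 13^2 · 23, which has 2 distinct prime factors.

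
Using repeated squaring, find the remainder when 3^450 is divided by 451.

3^1 ≡ 3 (mod 451)
3^2 ≡ 3^2 = 9 ≡ 9 (mod 451)
3^4 ≡ 9^2 = 81 ≡ 81 (mod 451)
3^8 ≡ 81^2 = 6561 ≡ 247 (mod 451)
3^16 ≡ 247^2 = 61009 ≡ 124 (mod 451)
3^32 ≡ 124^2 = 15376 ≡ 42 (mod 451)
3^64 ≡ 42^2 = 1764 ≡ 411 (mod 451)
3^128 ≡ 411^2 = 168921 ≡ 247 (mod 451)
3^256 ≡ 247^2 = 61009 ≡ 124 (mod 451)
450 = 256 + 128 + 64 + 2 in binary powers of 2.
So 3^450 ≡ 124 · 247 · 411 · 9 ≡ 419 (mod 451).
Since 419 ≠ 1, base 3 is a Fermat witness: 451 is composite.

419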